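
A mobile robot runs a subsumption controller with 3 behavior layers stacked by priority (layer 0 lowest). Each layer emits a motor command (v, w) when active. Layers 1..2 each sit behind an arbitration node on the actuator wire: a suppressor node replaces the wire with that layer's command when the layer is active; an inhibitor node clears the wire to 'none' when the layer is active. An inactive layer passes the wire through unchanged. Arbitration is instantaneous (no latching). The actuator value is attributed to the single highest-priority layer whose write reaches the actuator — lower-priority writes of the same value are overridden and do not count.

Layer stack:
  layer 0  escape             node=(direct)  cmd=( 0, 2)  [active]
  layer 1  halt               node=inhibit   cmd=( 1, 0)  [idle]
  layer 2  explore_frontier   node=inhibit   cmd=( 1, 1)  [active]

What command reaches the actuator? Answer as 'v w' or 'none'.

[0] escape on; wire := (0, 2)
[1] halt off; pass (0, 2)
[2] explore_frontier on (inhibit); wire := none
output none

none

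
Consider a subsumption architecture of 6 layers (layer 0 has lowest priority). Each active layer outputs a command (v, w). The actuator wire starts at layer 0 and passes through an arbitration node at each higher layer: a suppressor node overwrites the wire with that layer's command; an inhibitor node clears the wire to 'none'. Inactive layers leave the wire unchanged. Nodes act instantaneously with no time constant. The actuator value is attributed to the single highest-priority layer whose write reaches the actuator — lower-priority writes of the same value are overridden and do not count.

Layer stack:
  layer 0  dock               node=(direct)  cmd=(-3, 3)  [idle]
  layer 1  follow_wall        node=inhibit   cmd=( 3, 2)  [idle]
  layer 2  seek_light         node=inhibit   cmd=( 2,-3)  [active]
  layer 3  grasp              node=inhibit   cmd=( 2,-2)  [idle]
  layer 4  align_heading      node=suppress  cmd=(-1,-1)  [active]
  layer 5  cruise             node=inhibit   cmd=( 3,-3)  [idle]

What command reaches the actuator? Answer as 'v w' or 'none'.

L0 dock: idle → wire = none
L1 follow_wall: idle → wire stays none
L2 seek_light: active, inhibitor → wire = none
L3 grasp: idle → wire stays none
L4 align_heading: active, suppressor → wire = (-1, -1)
L5 cruise: idle → wire stays (-1, -1)
actuator = (-1, -1)

-1 -1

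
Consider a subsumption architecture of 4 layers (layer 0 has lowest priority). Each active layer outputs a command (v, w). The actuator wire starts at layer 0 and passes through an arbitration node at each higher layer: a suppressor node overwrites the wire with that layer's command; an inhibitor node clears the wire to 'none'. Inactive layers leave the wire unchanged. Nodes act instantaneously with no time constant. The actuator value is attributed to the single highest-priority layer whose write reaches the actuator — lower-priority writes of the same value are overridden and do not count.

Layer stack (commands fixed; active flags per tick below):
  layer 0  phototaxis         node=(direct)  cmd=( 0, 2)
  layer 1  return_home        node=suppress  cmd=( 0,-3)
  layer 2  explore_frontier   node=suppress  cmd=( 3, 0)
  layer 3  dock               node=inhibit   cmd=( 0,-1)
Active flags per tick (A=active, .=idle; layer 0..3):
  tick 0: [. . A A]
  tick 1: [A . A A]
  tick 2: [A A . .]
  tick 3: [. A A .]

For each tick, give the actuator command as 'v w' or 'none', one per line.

tick 0:
  [0] phototaxis off; wire := none
  [1] return_home off; pass none
  [2] explore_frontier on (suppress); wire := (3, 0)
  [3] dock on (inhibit); wire := none
  output none
tick 1:
  [0] phototaxis on; wire := (0, 2)
  [1] return_home off; pass (0, 2)
  [2] explore_frontier on (suppress); wire := (3, 0)
  [3] dock on (inhibit); wire := none
  output none
tick 2:
  [0] phototaxis on; wire := (0, 2)
  [1] return_home on (suppress); wire := (0, -3)
  [2] explore_frontier off; pass (0, -3)
  [3] dock off; pass (0, -3)
  output (0, -3)
tick 3:
  [0] phototaxis off; wire := none
  [1] return_home on (suppress); wire := (0, -3)
  [2] explore_frontier on (suppress); wire := (3, 0)
  [3] dock off; pass (3, 0)
  output (3, 0)

none
none
0 -3
3 0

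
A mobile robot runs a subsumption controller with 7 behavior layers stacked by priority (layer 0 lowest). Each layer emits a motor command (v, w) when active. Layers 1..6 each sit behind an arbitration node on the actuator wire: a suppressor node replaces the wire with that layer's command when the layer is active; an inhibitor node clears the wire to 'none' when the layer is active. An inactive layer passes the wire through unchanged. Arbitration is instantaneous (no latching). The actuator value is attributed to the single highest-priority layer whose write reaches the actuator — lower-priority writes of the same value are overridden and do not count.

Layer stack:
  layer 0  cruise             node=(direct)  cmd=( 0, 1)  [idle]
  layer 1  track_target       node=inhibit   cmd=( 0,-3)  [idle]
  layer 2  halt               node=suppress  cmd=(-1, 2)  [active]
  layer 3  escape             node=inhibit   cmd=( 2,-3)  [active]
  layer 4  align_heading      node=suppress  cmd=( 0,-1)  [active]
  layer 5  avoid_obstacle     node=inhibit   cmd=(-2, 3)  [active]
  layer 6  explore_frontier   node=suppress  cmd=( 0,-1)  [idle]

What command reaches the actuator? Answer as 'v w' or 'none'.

none

layer 0 (cruise) idle — none
layer 1 (track_target) idle — unchanged: none
layer 2 (halt) active — suppresses: (-1, 2)
layer 3 (escape) active — inhibits: none
layer 4 (align_heading) active — suppresses: (0, -1)
layer 5 (avoid_obstacle) active — inhibits: none
layer 6 (explore_frontier) idle — unchanged: none
→ actuator none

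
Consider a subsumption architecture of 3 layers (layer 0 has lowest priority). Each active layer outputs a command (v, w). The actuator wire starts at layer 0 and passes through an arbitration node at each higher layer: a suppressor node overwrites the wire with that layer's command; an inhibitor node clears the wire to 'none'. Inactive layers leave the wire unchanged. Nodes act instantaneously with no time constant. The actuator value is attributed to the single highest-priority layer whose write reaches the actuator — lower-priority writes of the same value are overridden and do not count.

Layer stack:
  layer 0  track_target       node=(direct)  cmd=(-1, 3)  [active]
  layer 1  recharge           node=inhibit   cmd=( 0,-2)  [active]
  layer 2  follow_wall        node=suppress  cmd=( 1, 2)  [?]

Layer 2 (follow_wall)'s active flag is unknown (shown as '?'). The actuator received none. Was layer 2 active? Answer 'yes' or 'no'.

If layer 2 is active=yes:
  actuator would be (1, 2)
If layer 2 is active=no:
  actuator would be none
Observed none, so layer 2 was idle.

no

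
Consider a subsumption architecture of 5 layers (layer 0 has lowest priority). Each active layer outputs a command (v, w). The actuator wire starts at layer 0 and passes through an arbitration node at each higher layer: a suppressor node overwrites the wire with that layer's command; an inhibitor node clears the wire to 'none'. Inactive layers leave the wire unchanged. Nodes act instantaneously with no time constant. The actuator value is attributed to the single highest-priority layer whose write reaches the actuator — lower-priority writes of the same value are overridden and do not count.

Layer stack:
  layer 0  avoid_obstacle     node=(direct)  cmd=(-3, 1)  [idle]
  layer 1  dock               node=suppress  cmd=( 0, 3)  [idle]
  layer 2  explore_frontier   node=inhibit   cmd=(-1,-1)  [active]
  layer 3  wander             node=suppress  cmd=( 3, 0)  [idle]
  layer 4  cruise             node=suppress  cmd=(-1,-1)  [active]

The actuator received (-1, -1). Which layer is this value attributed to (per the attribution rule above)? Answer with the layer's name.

cruise

L0 avoid_obstacle: idle → wire = none
L1 dock: idle → wire stays none
L2 explore_frontier: active, inhibitor → wire = none
L3 wander: idle → wire stays none
L4 cruise: active, suppressor → wire = (-1, -1)
actuator = (-1, -1)
last writer: layer 4 = cruise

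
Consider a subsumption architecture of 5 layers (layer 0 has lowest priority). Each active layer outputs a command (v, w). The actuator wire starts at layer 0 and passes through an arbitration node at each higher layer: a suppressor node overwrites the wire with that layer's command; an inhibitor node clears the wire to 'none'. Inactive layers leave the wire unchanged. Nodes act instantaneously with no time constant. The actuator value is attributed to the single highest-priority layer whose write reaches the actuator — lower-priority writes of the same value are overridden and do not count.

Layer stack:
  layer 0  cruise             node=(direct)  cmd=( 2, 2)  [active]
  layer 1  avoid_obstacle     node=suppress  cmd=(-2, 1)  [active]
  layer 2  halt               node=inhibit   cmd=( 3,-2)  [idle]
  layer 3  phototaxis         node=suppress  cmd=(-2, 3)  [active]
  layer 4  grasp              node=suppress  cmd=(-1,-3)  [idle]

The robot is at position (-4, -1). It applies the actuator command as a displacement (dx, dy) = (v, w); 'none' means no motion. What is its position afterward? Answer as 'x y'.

-6 2

L0 cruise: active, feeds wire = (2, 2)
L1 avoid_obstacle: active, suppressor → wire = (-2, 1)
L2 halt: idle → wire stays (-2, 1)
L3 phototaxis: active, suppressor → wire = (-2, 3)
L4 grasp: idle → wire stays (-2, 3)
actuator = (-2, 3)
position: (-4, -1) + (-2, 3) = (-6, 2)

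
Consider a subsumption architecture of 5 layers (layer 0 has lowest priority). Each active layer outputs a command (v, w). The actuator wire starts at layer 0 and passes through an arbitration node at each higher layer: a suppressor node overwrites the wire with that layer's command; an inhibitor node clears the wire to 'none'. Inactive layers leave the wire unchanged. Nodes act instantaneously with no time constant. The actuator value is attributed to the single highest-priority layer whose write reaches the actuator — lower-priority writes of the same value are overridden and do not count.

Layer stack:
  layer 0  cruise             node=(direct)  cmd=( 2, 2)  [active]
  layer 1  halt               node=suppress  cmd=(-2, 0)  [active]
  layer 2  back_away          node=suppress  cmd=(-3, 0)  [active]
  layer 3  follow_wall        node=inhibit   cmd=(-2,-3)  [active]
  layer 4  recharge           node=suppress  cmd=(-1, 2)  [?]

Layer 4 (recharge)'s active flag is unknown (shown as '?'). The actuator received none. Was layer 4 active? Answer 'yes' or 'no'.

no

If layer 4 is active=yes:
  actuator would be (-1, 2)
If layer 4 is active=no:
  actuator would be none
Observed none, so layer 4 was idle.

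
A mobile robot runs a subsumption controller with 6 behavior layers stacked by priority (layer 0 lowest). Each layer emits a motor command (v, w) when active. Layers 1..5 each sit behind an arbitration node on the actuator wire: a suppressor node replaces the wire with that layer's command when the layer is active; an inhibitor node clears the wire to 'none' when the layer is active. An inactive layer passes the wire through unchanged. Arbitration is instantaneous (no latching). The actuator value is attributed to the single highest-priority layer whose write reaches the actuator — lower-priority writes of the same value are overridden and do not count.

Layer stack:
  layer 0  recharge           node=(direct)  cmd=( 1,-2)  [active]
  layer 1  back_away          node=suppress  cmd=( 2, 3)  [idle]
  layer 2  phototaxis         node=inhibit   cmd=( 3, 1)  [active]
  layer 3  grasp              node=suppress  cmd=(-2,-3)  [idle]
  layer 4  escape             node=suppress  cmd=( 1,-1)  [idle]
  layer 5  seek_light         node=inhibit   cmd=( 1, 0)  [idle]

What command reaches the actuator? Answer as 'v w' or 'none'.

none

[0] recharge on; wire := (1, -2)
[1] back_away off; pass (1, -2)
[2] phototaxis on (inhibit); wire := none
[3] grasp off; pass none
[4] escape off; pass none
[5] seek_light off; pass none
output none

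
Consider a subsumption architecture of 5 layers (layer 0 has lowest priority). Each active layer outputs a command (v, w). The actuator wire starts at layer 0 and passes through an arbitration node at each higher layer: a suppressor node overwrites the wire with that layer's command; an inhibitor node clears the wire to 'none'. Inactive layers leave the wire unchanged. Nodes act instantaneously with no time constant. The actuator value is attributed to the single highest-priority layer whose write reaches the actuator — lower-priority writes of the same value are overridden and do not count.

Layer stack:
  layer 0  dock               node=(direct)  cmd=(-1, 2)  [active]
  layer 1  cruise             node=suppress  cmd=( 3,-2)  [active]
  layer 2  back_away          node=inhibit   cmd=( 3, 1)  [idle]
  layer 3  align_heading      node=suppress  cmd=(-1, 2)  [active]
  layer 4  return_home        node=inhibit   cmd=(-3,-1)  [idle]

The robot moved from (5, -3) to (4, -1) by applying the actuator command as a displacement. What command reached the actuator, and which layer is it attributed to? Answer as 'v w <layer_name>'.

-1 2 align_heading

displacement = (4, -1) − (5, -3) = (-1, 2)
L0 dock: active, feeds wire = (-1, 2)
L1 cruise: active, suppressor → wire = (3, -2)
L2 back_away: idle → wire stays (3, -2)
L3 align_heading: active, suppressor → wire = (-1, 2)
L4 return_home: idle → wire stays (-1, 2)
actuator = (-1, 2) — from layer 3 (align_heading)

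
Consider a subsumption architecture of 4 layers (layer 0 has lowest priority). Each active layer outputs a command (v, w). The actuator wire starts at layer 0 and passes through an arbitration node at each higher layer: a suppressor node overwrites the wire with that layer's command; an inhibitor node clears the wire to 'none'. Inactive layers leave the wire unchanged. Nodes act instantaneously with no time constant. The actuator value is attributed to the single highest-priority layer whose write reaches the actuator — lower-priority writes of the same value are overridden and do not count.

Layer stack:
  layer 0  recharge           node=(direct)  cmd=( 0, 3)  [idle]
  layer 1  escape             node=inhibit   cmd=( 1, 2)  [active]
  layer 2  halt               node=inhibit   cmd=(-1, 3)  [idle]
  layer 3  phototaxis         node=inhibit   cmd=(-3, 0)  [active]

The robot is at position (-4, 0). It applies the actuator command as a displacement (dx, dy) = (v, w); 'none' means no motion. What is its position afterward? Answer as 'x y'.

-4 0

layer 0 (recharge) idle — none
layer 1 (escape) active — inhibits: none
layer 2 (halt) idle — unchanged: none
layer 3 (phototaxis) active — inhibits: none
→ actuator none
position: (-4, 0) + none = (-4, 0)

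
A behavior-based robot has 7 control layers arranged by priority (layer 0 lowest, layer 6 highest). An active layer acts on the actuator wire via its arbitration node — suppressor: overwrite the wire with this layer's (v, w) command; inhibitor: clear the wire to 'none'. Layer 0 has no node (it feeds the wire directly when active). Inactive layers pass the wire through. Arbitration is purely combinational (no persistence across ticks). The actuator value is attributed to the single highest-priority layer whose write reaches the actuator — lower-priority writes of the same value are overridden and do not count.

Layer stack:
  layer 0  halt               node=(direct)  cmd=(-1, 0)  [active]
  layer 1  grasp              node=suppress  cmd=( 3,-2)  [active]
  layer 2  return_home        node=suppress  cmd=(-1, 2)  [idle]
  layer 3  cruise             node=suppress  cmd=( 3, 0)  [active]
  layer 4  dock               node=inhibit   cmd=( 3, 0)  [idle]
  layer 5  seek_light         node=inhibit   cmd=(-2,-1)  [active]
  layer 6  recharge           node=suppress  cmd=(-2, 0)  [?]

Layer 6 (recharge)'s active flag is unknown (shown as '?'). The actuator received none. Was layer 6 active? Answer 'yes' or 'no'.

If layer 6 is active=yes:
  actuator would be (-2, 0)
If layer 6 is active=no:
  actuator would be none
Observed none, so layer 6 was idle.

no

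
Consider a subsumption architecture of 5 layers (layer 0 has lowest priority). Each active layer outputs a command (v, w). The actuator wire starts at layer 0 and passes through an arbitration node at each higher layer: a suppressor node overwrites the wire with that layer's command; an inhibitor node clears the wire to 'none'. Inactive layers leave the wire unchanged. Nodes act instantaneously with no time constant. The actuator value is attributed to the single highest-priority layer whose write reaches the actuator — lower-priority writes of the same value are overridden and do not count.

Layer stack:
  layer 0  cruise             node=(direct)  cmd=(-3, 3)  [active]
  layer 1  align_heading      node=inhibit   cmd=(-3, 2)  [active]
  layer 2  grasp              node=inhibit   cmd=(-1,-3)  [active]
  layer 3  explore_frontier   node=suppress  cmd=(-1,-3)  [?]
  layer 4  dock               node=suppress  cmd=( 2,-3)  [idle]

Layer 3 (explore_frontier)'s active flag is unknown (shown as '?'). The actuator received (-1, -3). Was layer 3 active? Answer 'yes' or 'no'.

yes

If layer 3 is active=yes:
  actuator would be (-1, -3)
If layer 3 is active=no:
  actuator would be none
Observed (-1, -3), so layer 3 was active.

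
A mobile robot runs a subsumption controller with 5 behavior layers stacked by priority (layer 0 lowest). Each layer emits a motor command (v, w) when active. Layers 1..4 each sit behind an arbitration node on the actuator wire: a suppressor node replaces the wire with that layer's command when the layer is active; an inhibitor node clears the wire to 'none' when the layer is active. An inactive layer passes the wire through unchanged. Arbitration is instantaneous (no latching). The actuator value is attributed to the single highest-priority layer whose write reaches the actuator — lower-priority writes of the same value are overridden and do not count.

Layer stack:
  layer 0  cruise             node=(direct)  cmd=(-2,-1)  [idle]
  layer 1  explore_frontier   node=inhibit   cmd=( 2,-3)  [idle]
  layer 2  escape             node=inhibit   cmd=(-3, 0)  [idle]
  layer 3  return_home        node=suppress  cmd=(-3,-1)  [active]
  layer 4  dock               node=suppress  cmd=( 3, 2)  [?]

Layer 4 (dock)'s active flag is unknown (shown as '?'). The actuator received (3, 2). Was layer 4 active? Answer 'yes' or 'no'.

yes

If layer 4 is active=yes:
  actuator would be (3, 2)
If layer 4 is active=no:
  actuator would be (-3, -1)
Observed (3, 2), so layer 4 was active.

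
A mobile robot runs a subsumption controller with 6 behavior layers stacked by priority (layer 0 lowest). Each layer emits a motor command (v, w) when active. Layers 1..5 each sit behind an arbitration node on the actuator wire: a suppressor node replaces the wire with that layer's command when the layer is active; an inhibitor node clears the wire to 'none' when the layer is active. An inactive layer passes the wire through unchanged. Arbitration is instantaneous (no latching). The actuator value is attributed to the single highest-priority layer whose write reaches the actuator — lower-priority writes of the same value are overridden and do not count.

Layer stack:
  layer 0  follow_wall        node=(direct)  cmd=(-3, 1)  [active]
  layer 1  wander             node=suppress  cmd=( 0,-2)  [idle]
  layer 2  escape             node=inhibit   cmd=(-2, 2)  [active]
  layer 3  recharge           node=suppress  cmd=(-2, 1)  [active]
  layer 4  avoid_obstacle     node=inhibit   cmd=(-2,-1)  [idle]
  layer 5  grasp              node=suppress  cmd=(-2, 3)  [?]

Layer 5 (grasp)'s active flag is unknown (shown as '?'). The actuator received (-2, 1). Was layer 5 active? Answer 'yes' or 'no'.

no

If layer 5 is active=yes:
  actuator would be (-2, 3)
If layer 5 is active=no:
  actuator would be (-2, 1)
Observed (-2, 1), so layer 5 was idle.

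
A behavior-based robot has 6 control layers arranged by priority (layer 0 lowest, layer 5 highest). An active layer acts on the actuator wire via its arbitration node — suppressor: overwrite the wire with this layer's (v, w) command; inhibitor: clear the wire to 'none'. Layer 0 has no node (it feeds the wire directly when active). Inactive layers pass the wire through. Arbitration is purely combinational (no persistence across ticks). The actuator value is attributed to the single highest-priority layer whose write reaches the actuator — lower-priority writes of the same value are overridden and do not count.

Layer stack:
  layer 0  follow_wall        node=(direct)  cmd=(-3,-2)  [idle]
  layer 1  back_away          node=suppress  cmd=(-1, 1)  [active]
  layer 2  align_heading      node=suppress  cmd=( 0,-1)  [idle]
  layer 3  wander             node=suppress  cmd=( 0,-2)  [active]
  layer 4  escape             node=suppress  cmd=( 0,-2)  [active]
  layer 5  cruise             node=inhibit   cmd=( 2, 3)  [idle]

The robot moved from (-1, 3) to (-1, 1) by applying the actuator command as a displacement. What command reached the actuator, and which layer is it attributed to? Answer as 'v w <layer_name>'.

displacement = (-1, 1) − (-1, 3) = (0, -2)
L0 follow_wall: idle → wire = none
L1 back_away: active, suppressor → wire = (-1, 1)
L2 align_heading: idle → wire stays (-1, 1)
L3 wander: active, suppressor → wire = (0, -2)
L4 escape: active, suppressor → wire = (0, -2)
L5 cruise: idle → wire stays (0, -2)
actuator = (0, -2) — from layer 4 (escape)

0 -2 escape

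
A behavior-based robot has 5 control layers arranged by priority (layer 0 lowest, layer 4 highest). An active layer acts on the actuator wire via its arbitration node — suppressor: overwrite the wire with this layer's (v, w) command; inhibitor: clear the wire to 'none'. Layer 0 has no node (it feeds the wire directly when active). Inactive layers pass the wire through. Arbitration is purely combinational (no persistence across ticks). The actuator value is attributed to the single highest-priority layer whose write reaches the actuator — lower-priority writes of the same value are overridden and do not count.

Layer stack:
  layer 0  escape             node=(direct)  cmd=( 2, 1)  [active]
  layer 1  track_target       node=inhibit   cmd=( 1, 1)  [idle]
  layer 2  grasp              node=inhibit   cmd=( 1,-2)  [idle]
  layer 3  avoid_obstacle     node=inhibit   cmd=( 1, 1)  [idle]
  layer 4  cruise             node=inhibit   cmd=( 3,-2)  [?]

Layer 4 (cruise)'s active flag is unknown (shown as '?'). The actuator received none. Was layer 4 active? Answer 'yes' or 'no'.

yes

If layer 4 is active=yes:
  actuator would be none
If layer 4 is active=no:
  actuator would be (2, 1)
Observed none, so layer 4 was active.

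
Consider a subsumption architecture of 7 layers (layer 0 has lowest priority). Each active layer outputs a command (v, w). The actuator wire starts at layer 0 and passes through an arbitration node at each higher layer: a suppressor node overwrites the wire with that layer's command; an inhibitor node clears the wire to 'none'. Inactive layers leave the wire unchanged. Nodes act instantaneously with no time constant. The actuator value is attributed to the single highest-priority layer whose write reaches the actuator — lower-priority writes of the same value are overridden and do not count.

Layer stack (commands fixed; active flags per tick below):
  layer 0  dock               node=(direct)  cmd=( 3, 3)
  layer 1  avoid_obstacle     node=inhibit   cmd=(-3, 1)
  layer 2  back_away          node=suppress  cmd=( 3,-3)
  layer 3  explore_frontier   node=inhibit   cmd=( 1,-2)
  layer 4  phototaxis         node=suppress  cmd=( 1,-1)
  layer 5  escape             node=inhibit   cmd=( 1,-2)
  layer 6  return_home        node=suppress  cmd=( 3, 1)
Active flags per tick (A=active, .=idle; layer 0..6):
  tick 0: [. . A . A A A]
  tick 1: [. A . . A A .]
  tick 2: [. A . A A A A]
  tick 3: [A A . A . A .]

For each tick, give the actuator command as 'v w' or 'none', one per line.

tick 0:
  L0 dock: idle → wire = none
  L1 avoid_obstacle: idle → wire stays none
  L2 back_away: active, suppressor → wire = (3, -3)
  L3 explore_frontier: idle → wire stays (3, -3)
  L4 phototaxis: active, suppressor → wire = (1, -1)
  L5 escape: active, inhibitor → wire = none
  L6 return_home: active, suppressor → wire = (3, 1)
  actuator = (3, 1)
tick 1:
  L0 dock: idle → wire = none
  L1 avoid_obstacle: active, inhibitor → wire = none
  L2 back_away: idle → wire stays none
  L3 explore_frontier: idle → wire stays none
  L4 phototaxis: active, suppressor → wire = (1, -1)
  L5 escape: active, inhibitor → wire = none
  L6 return_home: idle → wire stays none
  actuator = none
tick 2:
  L0 dock: idle → wire = none
  L1 avoid_obstacle: active, inhibitor → wire = none
  L2 back_away: idle → wire stays none
  L3 explore_frontier: active, inhibitor → wire = none
  L4 phototaxis: active, suppressor → wire = (1, -1)
  L5 escape: active, inhibitor → wire = none
  L6 return_home: active, suppressor → wire = (3, 1)
  actuator = (3, 1)
tick 3:
  L0 dock: active, feeds wire = (3, 3)
  L1 avoid_obstacle: active, inhibitor → wire = none
  L2 back_away: idle → wire stays none
  L3 explore_frontier: active, inhibitor → wire = none
  L4 phototaxis: idle → wire stays none
  L5 escape: active, inhibitor → wire = none
  L6 return_home: idle → wire stays none
  actuator = none

3 1
none
3 1
none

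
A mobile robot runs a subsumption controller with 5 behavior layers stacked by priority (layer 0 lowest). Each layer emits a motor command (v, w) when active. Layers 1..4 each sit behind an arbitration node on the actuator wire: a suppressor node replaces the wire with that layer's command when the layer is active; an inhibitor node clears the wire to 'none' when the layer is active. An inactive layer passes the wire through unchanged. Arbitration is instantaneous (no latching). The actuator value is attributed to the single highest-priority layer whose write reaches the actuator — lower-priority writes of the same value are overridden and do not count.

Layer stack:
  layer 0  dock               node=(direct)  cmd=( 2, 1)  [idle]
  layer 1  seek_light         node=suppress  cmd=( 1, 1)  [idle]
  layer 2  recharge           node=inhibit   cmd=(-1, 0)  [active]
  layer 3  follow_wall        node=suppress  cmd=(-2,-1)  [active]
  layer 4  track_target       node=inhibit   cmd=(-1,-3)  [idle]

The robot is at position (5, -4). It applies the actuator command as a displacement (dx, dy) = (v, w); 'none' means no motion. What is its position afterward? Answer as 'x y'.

layer 0 (dock) idle — none
layer 1 (seek_light) idle — unchanged: none
layer 2 (recharge) active — inhibits: none
layer 3 (follow_wall) active — suppresses: (-2, -1)
layer 4 (track_target) idle — unchanged: (-2, -1)
→ actuator (-2, -1)
position: (5, -4) + (-2, -1) = (3, -5)

3 -5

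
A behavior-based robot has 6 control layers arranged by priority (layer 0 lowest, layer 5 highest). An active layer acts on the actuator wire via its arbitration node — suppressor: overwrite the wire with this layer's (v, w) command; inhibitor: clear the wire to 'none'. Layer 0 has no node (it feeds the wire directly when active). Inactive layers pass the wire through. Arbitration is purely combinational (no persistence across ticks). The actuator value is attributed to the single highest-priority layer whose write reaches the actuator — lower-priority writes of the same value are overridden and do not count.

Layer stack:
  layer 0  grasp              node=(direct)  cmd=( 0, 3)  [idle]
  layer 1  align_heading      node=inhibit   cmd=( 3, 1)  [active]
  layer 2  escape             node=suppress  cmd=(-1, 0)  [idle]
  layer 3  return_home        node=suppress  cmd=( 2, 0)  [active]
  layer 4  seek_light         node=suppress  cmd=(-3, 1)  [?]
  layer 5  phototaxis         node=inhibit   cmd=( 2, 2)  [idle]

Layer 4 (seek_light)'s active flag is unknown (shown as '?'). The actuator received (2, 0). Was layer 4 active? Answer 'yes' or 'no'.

no

If layer 4 is active=yes:
  actuator would be (-3, 1)
If layer 4 is active=no:
  actuator would be (2, 0)
Observed (2, 0), so layer 4 was idle.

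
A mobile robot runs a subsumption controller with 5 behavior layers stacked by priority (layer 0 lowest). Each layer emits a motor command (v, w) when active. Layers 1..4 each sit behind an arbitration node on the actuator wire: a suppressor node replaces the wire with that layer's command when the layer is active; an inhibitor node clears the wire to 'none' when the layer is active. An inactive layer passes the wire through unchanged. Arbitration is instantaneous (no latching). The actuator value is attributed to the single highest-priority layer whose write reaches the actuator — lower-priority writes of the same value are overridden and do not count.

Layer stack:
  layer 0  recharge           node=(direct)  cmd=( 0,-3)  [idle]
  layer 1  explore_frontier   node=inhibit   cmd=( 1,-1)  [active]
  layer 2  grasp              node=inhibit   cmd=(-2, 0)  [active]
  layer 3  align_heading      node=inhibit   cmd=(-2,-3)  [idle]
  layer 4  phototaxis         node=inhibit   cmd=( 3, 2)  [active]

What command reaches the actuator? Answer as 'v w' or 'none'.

none

layer 0 (recharge) idle — none
layer 1 (explore_frontier) active — inhibits: none
layer 2 (grasp) active — inhibits: none
layer 3 (align_heading) idle — unchanged: none
layer 4 (phototaxis) active — inhibits: none
→ actuator none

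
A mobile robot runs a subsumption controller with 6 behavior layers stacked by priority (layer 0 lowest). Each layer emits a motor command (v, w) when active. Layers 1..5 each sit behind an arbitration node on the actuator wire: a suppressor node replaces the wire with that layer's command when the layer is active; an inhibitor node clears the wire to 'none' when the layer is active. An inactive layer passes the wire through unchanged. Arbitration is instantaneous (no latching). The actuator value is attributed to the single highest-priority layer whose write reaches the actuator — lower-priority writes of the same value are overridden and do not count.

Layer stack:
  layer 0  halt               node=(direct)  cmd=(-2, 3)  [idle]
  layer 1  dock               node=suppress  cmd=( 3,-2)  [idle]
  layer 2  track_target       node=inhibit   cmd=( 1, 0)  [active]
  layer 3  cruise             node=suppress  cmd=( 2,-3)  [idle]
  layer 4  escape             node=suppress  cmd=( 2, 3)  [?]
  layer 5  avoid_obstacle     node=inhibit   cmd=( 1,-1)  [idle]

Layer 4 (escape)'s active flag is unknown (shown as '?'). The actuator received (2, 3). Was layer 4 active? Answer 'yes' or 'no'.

If layer 4 is active=yes:
  actuator would be (2, 3)
If layer 4 is active=no:
  actuator would be none
Observed (2, 3), so layer 4 was active.

yes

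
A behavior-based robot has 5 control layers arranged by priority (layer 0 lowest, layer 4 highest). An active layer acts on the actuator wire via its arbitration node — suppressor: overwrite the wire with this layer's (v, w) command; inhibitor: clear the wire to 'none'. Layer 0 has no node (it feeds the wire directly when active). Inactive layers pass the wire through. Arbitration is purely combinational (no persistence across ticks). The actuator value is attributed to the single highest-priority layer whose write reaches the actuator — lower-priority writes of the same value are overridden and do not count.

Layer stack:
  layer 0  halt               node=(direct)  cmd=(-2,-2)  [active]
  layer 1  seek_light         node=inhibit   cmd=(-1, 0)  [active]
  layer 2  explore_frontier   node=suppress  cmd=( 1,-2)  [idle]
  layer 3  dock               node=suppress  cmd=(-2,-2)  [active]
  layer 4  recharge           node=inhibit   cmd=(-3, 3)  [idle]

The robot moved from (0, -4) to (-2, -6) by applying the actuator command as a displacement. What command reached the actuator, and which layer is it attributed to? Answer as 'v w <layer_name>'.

displacement = (-2, -6) − (0, -4) = (-2, -2)
layer 0 (halt) active — direct: (-2, -2)
layer 1 (seek_light) active — inhibits: none
layer 2 (explore_frontier) idle — unchanged: none
layer 3 (dock) active — suppresses: (-2, -2)
layer 4 (recharge) idle — unchanged: (-2, -2)
→ actuator (-2, -2) — from layer 3 (dock)

-2 -2 dock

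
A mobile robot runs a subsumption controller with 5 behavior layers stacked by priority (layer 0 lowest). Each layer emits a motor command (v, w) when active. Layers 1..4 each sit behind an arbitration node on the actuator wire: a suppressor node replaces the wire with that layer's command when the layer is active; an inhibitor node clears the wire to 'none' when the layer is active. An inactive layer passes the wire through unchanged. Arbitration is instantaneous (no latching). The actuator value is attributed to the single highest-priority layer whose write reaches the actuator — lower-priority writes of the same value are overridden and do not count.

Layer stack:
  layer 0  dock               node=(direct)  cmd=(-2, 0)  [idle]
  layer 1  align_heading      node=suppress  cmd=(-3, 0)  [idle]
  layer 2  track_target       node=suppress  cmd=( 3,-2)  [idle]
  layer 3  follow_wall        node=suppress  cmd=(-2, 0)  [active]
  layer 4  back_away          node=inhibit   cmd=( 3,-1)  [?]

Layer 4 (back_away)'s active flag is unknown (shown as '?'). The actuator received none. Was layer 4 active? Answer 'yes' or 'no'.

yes

If layer 4 is active=yes:
  actuator would be none
If layer 4 is active=no:
  actuator would be (-2, 0)
Observed none, so layer 4 was active.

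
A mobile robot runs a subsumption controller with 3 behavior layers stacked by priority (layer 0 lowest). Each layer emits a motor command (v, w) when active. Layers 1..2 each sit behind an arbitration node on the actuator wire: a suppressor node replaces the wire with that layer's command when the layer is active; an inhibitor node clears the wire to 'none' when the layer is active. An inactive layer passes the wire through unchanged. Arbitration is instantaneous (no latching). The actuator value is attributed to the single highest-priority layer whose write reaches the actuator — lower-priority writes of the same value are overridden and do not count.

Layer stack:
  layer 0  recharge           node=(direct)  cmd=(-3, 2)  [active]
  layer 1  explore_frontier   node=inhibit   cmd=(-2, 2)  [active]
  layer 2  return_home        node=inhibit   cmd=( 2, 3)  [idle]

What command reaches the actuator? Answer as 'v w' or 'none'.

L0 recharge: active, feeds wire = (-3, 2)
L1 explore_frontier: active, inhibitor → wire = none
L2 return_home: idle → wire stays none
actuator = none

none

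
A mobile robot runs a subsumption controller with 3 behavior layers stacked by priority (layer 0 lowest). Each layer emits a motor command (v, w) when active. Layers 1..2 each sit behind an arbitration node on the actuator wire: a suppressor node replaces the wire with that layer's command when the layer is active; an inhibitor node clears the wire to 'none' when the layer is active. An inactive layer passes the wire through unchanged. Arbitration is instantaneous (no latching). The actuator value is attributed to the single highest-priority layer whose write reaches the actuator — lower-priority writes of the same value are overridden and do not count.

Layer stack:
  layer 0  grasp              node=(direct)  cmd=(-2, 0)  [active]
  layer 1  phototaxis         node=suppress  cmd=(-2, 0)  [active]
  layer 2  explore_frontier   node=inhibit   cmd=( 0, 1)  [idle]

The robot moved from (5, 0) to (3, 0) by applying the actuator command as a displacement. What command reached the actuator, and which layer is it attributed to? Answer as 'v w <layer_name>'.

-2 0 phototaxis

displacement = (3, 0) − (5, 0) = (-2, 0)
layer 0 (grasp) active — direct: (-2, 0)
layer 1 (phototaxis) active — suppresses: (-2, 0)
layer 2 (explore_frontier) idle — unchanged: (-2, 0)
→ actuator (-2, 0) — from layer 1 (phototaxis)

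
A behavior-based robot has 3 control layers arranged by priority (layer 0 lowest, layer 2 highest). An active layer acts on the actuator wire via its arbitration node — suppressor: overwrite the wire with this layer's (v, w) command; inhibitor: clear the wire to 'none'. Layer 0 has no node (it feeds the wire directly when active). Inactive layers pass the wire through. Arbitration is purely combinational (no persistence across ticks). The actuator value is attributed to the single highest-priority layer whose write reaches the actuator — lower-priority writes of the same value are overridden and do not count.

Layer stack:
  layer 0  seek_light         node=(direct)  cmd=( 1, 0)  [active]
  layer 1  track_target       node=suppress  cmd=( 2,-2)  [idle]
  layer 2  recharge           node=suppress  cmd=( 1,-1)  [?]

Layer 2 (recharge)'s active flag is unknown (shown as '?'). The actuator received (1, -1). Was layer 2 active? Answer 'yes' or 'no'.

yes

If layer 2 is active=yes:
  actuator would be (1, -1)
If layer 2 is active=no:
  actuator would be (1, 0)
Observed (1, -1), so layer 2 was active.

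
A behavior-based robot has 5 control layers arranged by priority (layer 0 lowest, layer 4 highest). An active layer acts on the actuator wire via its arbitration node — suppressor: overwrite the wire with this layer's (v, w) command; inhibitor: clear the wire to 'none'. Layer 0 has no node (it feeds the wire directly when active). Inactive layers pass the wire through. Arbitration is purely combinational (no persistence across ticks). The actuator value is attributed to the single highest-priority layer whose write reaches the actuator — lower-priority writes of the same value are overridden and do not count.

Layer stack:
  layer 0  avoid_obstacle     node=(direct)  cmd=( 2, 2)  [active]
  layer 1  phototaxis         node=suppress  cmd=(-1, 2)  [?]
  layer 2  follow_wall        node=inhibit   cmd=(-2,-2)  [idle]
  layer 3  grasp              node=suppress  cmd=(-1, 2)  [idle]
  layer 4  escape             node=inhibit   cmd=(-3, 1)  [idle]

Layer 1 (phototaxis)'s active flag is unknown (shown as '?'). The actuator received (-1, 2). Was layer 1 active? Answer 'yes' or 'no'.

If layer 1 is active=yes:
  actuator would be (-1, 2)
If layer 1 is active=no:
  actuator would be (2, 2)
Observed (-1, 2), so layer 1 was active.

yes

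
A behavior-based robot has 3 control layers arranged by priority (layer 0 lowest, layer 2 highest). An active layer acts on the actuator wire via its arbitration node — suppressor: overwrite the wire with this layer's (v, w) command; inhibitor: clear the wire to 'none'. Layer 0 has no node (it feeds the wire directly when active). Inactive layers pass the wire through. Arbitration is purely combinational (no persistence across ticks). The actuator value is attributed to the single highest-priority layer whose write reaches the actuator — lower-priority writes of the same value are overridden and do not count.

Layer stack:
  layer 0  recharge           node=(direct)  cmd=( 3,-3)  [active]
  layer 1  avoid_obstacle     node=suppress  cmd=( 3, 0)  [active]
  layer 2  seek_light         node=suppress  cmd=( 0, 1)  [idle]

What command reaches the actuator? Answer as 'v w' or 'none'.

layer 0 (recharge) active — direct: (3, -3)
layer 1 (avoid_obstacle) active — suppresses: (3, 0)
layer 2 (seek_light) idle — unchanged: (3, 0)
→ actuator (3, 0)

3 0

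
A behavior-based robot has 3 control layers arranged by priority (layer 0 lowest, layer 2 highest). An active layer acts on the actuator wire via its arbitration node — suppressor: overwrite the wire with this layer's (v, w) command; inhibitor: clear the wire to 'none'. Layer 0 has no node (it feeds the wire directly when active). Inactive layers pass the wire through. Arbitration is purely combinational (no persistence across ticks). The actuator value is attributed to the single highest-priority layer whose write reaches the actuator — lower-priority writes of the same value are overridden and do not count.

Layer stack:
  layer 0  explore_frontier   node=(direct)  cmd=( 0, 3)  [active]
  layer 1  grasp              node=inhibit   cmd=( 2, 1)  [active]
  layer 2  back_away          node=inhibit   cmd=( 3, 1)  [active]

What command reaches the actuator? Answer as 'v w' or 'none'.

none

L0 explore_frontier: active, feeds wire = (0, 3)
L1 grasp: active, inhibitor → wire = none
L2 back_away: active, inhibitor → wire = none
actuator = none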